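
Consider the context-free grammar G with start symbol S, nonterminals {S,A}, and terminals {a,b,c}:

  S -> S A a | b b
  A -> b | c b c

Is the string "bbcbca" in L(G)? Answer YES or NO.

CNF form of G:
  S -> S X4 | T1 T1
  A -> T0 X3 | b
  T0 -> c
  T1 -> b
  T2 -> a
  X3 -> T1 T0
  X4 -> A T2

Fill CYK table bottom-up:
  T[0,0] 'b' = {A,T1}  orig:{A}
  T[1,1] 'b' = {A,T1}  orig:{A}
  T[2,2] 'c' = {T0}  orig:{}
  T[3,3] 'b' = {A,T1}  orig:{A}
  T[4,4] 'c' = {T0}  orig:{}
  T[5,5] 'a' = {T2}  orig:{}
  T[0,1] 'bb' = {S}
  T[1,2] 'bc' = {X3}  orig:{}
  T[2,3] 'cb' = ∅
  T[3,4] 'bc' = {X3}  orig:{}
  T[4,5] 'ca' = ∅
  T[0,2] 'bbc' = ∅
  T[1,3] 'bcb' = ∅
  T[2,4] 'cbc' = {A}
  T[3,5] 'bca' = ∅
  T[0,3] 'bbcb' = ∅
  T[1,4] 'bcbc' = ∅
  T[2,5] 'cbca' = {X4}  orig:{}
  T[0,4] 'bbcbc' = ∅
  T[1,5] 'bcbca' = ∅
  T[0,5] 'bbcbca' = {S}

S ∈ T[0,5] ⇒ YES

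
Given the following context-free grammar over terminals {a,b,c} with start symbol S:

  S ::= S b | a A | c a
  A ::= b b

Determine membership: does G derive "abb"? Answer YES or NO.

CNF form of G:
  S -> S T0 | T1 A | T2 T1
  A -> T0 T0
  T0 -> b
  T1 -> a
  T2 -> c

CYK table (by increasing span):
  cell(0,0) a: {T1}  orig:{}
  cell(1,1) b: {T0}  orig:{}
  cell(2,2) b: {T0}  orig:{}
  cell(0,1) ab: ∅
  cell(1,2) bb: {A}
  cell(0,2) abb: {S}

S ∈ T[0,2] ⇒ YES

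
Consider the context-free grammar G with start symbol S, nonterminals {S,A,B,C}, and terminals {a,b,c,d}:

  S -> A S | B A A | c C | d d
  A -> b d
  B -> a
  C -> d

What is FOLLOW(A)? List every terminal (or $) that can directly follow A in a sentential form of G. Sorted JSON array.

Compute FIRST by fixpoint:
[1]
  A via A→b d: +{b}
  B via B→a: +{a}
  C via C→d: +{d}
  S via S→A S: +{b}
  S via S→B A A: +{a}
  S via S→c C: +{c}
  S via S→d d: +{d}
  FIRST[S]={a,b,c,d}  FIRST[A]={b}  FIRST[B]={a}  FIRST[C]={d}
[2] done
  FIRST[S]={a,b,c,d}  FIRST[A]={b}  FIRST[B]={a}  FIRST[C]={d}

FOLLOW iteration:
initialize: $ ∈ FOLLOW(S)
iter 1:
  S→A S: FOLLOW(A) ⊇ FIRST(S) = {a,b,c,d}; new: +{a,b,c,d}
  S→B A A: FOLLOW(B) ⊇ FIRST(A) = {b}; new: +{b}
  S→B A A: FOLLOW(A) ⊇ FOLLOW(S) ⊇ {$}; new: +{$}
  S→c C: FOLLOW(C) ⊇ FOLLOW(S) ⊇ {$}; new: +{$}
  FOLLOW(S)={$}  FOLLOW(A)={$,a,b,c,d}  FOLLOW(B)={b}  FOLLOW(C)={$}
iter 2: (no change)
  FOLLOW(S)={$}  FOLLOW(A)={$,a,b,c,d}  FOLLOW(B)={b}  FOLLOW(C)={$}

FOLLOW(A) = ["$", "a", "b", "c", "d"]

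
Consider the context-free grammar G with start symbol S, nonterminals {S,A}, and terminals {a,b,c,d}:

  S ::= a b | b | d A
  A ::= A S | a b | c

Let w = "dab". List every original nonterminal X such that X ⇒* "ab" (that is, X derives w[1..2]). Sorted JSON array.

CNF form of G:
  S -> T0 T1 | T2 A | b
  A -> A S | T0 T1 | c
  T0 -> a
  T1 -> b
  T2 -> d

CYK table (by increasing span) — only the sub-triangle for w[1..2]:
  T[1,1] 'a' = {T0}  orig:{}
  T[2,2] 'b' = {S,T1}  orig:{S}
  T[1,2] 'ab' = {A,S}

Original NTs in T[1,2] deriving "ab": ["A", "S"]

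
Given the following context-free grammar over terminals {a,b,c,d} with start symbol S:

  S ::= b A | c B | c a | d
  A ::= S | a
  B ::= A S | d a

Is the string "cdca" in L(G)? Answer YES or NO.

Convert to CNF:
  S -> T0 A | T1 B | T1 T2 | d
  A -> T0 A | T1 B | T1 T2 | a | d
  B -> A S | T3 T2
  T0 -> b
  T1 -> c
  T2 -> a
  T3 -> d

Fill CYK table bottom-up:
  T[0,0] 'c' = {T1}  orig:{}
  T[1,1] 'd' = {A,S,T3}  orig:{A,S}
  T[2,2] 'c' = {T1}  orig:{}
  T[3,3] 'a' = {A,T2}  orig:{A}
  T[0,1] 'cd' = ∅
  T[1,2] 'dc' = ∅
  T[2,3] 'ca' = {A,S}
  T[0,2] 'cdc' = ∅
  T[1,3] 'dca' = {B}
  T[0,3] 'cdca' = {A,S}

S ∈ T[0,3] ⇒ YES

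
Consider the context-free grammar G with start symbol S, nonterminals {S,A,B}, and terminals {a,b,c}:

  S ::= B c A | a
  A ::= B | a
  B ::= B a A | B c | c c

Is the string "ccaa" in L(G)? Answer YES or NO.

Convert to CNF:
  S -> B X4 | a
  A -> B T1 | B X2 | T1 T1 | a
  B -> B T1 | B X3 | T1 T1
  T0 -> a
  T1 -> c
  X2 -> T0 A
  X3 -> T0 A
  X4 -> T1 A

Fill CYK table bottom-up:
  cell(0,0) c: {T1}  orig:{}
  cell(1,1) c: {T1}  orig:{}
  cell(2,2) a: {A,S,T0}  orig:{A,S}
  cell(3,3) a: {A,S,T0}  orig:{A,S}
  cell(0,1) cc: {A,B}
  cell(1,2) ca: {X4}  orig:{}
  cell(2,3) aa: {X2,X3}  orig:{}
  cell(0,2) cca: ∅
  cell(1,3) caa: ∅
  cell(0,3) ccaa: {A,B}

S ∉ T[0,3] ⇒ NO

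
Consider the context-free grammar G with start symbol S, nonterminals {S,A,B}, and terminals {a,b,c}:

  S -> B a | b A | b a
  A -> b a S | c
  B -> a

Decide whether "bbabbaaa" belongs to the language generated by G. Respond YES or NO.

CNF form of G:
  S -> B T1 | T0 A | T0 T1
  A -> T0 X2 | c
  B -> a
  T0 -> b
  T1 -> a
  X2 -> T1 S

CYK fill:
  cell(0,0) b: {T0}  orig:{}
  cell(1,1) b: {T0}  orig:{}
  cell(2,2) a: {B,T1}  orig:{B}
  cell(3,3) b: {T0}  orig:{}
  cell(4,4) b: {T0}  orig:{}
  cell(5,5) a: {B,T1}  orig:{B}
  cell(6,6) a: {B,T1}  orig:{B}
  cell(7,7) a: {B,T1}  orig:{B}
  cell(0,1) bb: ∅
  cell(1,2) ba: {S}
  cell(2,3) ab: ∅
  cell(3,4) bb: ∅
  cell(4,5) ba: {S}
  cell(5,6) aa: {S}
  cell(6,7) aa: {S}
  cell(0,2) bba: ∅
  cell(1,3) bab: ∅
  cell(2,4) abb: ∅
  cell(3,5) bba: ∅
  cell(4,6) baa: ∅
  cell(5,7) aaa: {X2}  orig:{}
  cell(0,3) bbab: ∅
  cell(1,4) babb: ∅
  cell(2,5) abba: ∅
  cell(3,6) bbaa: ∅
  cell(4,7) baaa: {A}
  cell(0,4) bbabb: ∅
  cell(1,5) babba: ∅
  cell(2,6) abbaa: ∅
  cell(3,7) bbaaa: {S}
  cell(0,5) bbabba: ∅
  cell(1,6) babbaa: ∅
  cell(2,7) abbaaa: {X2}  orig:{}
  cell(0,6) bbabbaa: ∅
  cell(1,7) babbaaa: {A}
  cell(0,7) bbabbaaa: {S}

S ∈ T[0,7] ⇒ YES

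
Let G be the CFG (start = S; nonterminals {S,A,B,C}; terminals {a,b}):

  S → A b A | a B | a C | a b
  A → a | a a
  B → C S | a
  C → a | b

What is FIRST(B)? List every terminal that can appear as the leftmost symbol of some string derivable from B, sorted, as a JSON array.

Compute FIRST by fixpoint:
pass 1:
  A via A→a: +{a}
  B via B→a: +{a}
  C via C→a: +{a}
  C via C→b: +{b}
  S via S→A b A: +{a}
  FIRST[S]={a}  FIRST[A]={a}  FIRST[B]={a}  FIRST[C]={a,b}
pass 2:
  B via B→C S: +{b}
  FIRST[S]={a}  FIRST[A]={a}  FIRST[B]={a,b}  FIRST[C]={a,b}
pass 3: (no change)
  FIRST[S]={a}  FIRST[A]={a}  FIRST[B]={a,b}  FIRST[C]={a,b}

FIRST(B) = ["a", "b"]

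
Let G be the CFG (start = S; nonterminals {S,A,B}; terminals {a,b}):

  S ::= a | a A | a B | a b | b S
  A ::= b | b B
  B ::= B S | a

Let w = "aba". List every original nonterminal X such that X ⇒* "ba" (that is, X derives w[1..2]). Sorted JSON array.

Convert to CNF:
  S -> T0 S | T1 A | T1 B | T1 T0 | a
  A -> T0 B | b
  B -> B S | a
  T0 -> b
  T1 -> a

CYK fill, restricted to cells inside w[1..2]:
  [1..1]={A,T0}  "b"  orig:{A}
  [2..2]={B,S,T1}  "a"  orig:{B,S}
  [1..2]={A,S}  "ba"

Original NTs in T[1,2] deriving "ba": ["A", "S"]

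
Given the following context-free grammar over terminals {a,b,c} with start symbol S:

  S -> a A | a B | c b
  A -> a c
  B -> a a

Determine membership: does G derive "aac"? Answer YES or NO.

CNF form of G:
  S -> T0 A | T0 B | T1 T2
  A -> T0 T1
  B -> T0 T0
  T0 -> a
  T1 -> c
  T2 -> b

CYK table (by increasing span):
  cell(0,0) a: {T0}  orig:{}
  cell(1,1) a: {T0}  orig:{}
  cell(2,2) c: {T1}  orig:{}
  cell(0,1) aa: {B}
  cell(1,2) ac: {A}
  cell(0,2) aac: {S}

S ∈ T[0,2] ⇒ YES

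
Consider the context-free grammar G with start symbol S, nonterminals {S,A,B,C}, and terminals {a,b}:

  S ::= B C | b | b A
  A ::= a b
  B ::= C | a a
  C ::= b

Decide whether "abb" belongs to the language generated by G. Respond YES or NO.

CNF form of G:
  S -> B C | T1 A | b
  A -> T0 T1
  B -> T0 T0 | b
  C -> b
  T0 -> a
  T1 -> b

CYK fill:
  T[0,0] 'a' = {T0}  orig:{}
  T[1,1] 'b' = {B,C,S,T1}  orig:{B,C,S}
  T[2,2] 'b' = {B,C,S,T1}  orig:{B,C,S}
  T[0,1] 'ab' = {A}
  T[1,2] 'bb' = {S}
  T[0,2] 'abb' = ∅

S ∉ T[0,2] ⇒ NO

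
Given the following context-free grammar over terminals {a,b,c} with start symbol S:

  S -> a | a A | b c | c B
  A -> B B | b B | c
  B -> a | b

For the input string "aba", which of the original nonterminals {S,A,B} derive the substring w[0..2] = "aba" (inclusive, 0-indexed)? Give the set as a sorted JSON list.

Convert to CNF:
  S -> T0 T2 | T1 A | T2 B | a
  A -> B B | T0 B | c
  B -> a | b
  T0 -> b
  T1 -> a
  T2 -> c

CYK table (by increasing span) — only the sub-triangle for w[0..2]:
  [0..0]={B,S,T1}  "a"  orig:{B,S}
  [1..1]={B,T0}  "b"  orig:{B}
  [2..2]={B,S,T1}  "a"  orig:{B,S}
  [0..1]={A}  "ab"
  [1..2]={A}  "ba"
  [0..2]={S}  "aba"

Original NTs in T[0,2] deriving "aba": ["S"]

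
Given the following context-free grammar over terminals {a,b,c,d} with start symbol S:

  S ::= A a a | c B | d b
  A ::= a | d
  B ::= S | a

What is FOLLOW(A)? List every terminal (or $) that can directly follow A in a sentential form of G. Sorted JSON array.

FIRST sets, iterate to fixpoint:
iter 1:
  A via A→a: +{a}
  A via A→d: +{d}
  B via B→a: +{a}
  S via S→A a a: +{a,d}
  S via S→c B: +{c}
  FIRST(S)={a,c,d}  FIRST(A)={a,d}  FIRST(B)={a}
iter 2:
  B via B→S: +{c,d}
  FIRST(S)={a,c,d}  FIRST(A)={a,d}  FIRST(B)={a,c,d}
iter 3: done
  FIRST(S)={a,c,d}  FIRST(A)={a,d}  FIRST(B)={a,c,d}

FOLLOW sets:
FOLLOW(S) := {$}
round 1:
  S→A a a: FOLLOW(A) ⊇ FIRST(a) = {a}; new: +{a}
  S→c B: FOLLOW(B) ⊇ FOLLOW(S) ⊇ {$}; new: +{$}
  FOLLOW[S]={$}  FOLLOW[A]={a}  FOLLOW[B]={$}
round 2: done
  FOLLOW[S]={$}  FOLLOW[A]={a}  FOLLOW[B]={$}

FOLLOW(A) = ["a"]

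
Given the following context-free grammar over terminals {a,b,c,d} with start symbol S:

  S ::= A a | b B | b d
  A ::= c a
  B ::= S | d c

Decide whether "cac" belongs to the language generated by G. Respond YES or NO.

CNF form of G:
  S -> A T1 | T2 B | T2 T3
  A -> T0 T1
  B -> A T1 | T2 B | T2 T3 | T3 T0
  T0 -> c
  T1 -> a
  T2 -> b
  T3 -> d

CYK table (by increasing span):
  T[0,0] 'c' = {T0}  orig:{}
  T[1,1] 'a' = {T1}  orig:{}
  T[2,2] 'c' = {T0}  orig:{}
  T[0,1] 'ca' = {A}
  T[1,2] 'ac' = ∅
  T[0,2] 'cac' = ∅

S ∉ T[0,2] ⇒ NO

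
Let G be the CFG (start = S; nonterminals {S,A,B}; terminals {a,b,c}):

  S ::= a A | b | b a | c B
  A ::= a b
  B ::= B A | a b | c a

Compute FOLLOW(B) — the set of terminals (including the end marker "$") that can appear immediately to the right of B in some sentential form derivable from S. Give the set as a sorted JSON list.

FIRST iteration:
[1]
  A via A→a b: +{a}
  B via B→a b: +{a}
  B via B→c a: +{c}
  S via S→a A: +{a}
  S via S→b: +{b}
  S via S→c B: +{c}
  S: {a,b,c}  A: {a}  B: {a,c}
[2] (stable)
  S: {a,b,c}  A: {a}  B: {a,c}

FOLLOW iteration:
initialize: $ ∈ FOLLOW(S)
[1]
  B→B A: FOLLOW(B) ⊇ FIRST(A) = {a}; new: +{a}
  B→B A: FOLLOW(A) ⊇ FOLLOW(B) ⊇ {a}; new: +{a}
  S→a A: FOLLOW(A) ⊇ FOLLOW(S) ⊇ {$}; new: +{$}
  S→c B: FOLLOW(B) ⊇ FOLLOW(S) ⊇ {$}; new: +{$}
  S: {$}  A: {$,a}  B: {$,a}
[2] (no change)
  S: {$}  A: {$,a}  B: {$,a}

FOLLOW(B) = ["$", "a"]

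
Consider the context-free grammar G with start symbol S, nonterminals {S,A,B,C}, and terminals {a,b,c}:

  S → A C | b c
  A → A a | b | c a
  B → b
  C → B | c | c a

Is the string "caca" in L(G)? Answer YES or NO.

Convert to CNF:
  S -> A C | T2 T1
  A -> A T0 | T1 T0 | b
  B -> b
  C -> T1 T0 | b | c
  T0 -> a
  T1 -> c
  T2 -> b

Fill CYK table bottom-up:
  T[0,0] 'c' = {C,T1}  orig:{C}
  T[1,1] 'a' = {T0}  orig:{}
  T[2,2] 'c' = {C,T1}  orig:{C}
  T[3,3] 'a' = {T0}  orig:{}
  T[0,1] 'ca' = {A,C}
  T[1,2] 'ac' = ∅
  T[2,3] 'ca' = {A,C}
  T[0,2] 'cac' = {S}
  T[1,3] 'aca' = ∅
  T[0,3] 'caca' = {S}

S ∈ T[0,3] ⇒ YES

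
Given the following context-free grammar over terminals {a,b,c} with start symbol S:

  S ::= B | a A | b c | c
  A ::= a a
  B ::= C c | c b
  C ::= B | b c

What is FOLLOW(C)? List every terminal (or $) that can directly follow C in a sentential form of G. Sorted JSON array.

FIRST iteration:
round 1:
  A via A→a a: +{a}
  B via B→c b: +{c}
  C via C→B: +{c}
  C via C→b c: +{b}
  S via S→B: +{c}
  S via S→a A: +{a}
  S via S→b c: +{b}
  FIRST(S)={a,b,c}  FIRST(A)={a}  FIRST(B)={c}  FIRST(C)={b,c}
round 2:
  B via B→C c: +{b}
  FIRST(S)={a,b,c}  FIRST(A)={a}  FIRST(B)={b,c}  FIRST(C)={b,c}
round 3: (stable)
  FIRST(S)={a,b,c}  FIRST(A)={a}  FIRST(B)={b,c}  FIRST(C)={b,c}

FOLLOW sets:
FOLLOW(S) := {$}
round 1:
  B→C c: FOLLOW(C) ⊇ FIRST(c) = {c}; new: +{c}
  C→B: FOLLOW(B) ⊇ FOLLOW(C) ⊇ {c}; new: +{c}
  S→B: FOLLOW(B) ⊇ FOLLOW(S) ⊇ {$}; new: +{$}
  S→a A: FOLLOW(A) ⊇ FOLLOW(S) ⊇ {$}; new: +{$}
  S: {$}  A: {$}  B: {$,c}  C: {c}
round 2: done
  S: {$}  A: {$}  B: {$,c}  C: {c}

FOLLOW(C) = ["c"]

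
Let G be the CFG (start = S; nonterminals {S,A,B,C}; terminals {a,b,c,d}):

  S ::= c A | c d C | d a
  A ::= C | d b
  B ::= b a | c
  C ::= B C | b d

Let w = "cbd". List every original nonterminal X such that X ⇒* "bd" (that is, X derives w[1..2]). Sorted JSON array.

Convert to CNF:
  S -> T1 T2 | T3 A | T3 X4
  A -> B C | T0 T1 | T1 T0
  B -> T0 T2 | c
  C -> B C | T0 T1
  T0 -> b
  T1 -> d
  T2 -> a
  T3 -> c
  X4 -> T1 C

CYK fill (cells [i..j] with 1 ≤ i ≤ j ≤ 2 only):
  [1..1]={T0}  "b"  orig:{}
  [2..2]={T1}  "d"  orig:{}
  [1..2]={A,C}  "bd"

Original NTs in T[1,2] deriving "bd": ["A", "C"]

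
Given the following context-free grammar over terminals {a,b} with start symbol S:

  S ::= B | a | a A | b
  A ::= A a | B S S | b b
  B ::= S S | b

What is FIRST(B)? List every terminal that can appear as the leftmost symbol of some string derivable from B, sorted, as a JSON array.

Compute FIRST by fixpoint:
pass 1:
  A via A→b b: +{b}
  B via B→b: +{b}
  S via S→B: +{b}
  S via S→a: +{a}
  FIRST[S]={a,b}  FIRST[A]={b}  FIRST[B]={b}
pass 2:
  B via B→S S: +{a}
  FIRST[S]={a,b}  FIRST[A]={b}  FIRST[B]={a,b}
pass 3:
  A via A→B S S: +{a}
  FIRST[S]={a,b}  FIRST[A]={a,b}  FIRST[B]={a,b}
pass 4: — fixpoint
  FIRST[S]={a,b}  FIRST[A]={a,b}  FIRST[B]={a,b}

FIRST(B) = ["a", "b"]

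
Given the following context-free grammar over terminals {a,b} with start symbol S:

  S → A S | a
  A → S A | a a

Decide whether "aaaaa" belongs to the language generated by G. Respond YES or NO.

CNF form of G:
  S -> A S | a
  A -> S A | T0 T0
  T0 -> a

CYK table (by increasing span):
  [0..0]={S,T0}  "a"  orig:{S}
  [1..1]={S,T0}  "a"  orig:{S}
  [2..2]={S,T0}  "a"  orig:{S}
  [3..3]={S,T0}  "a"  orig:{S}
  [4..4]={S,T0}  "a"  orig:{S}
  [0..1]={A}  "aa"
  [1..2]={A}  "aa"
  [2..3]={A}  "aa"
  [3..4]={A}  "aa"
  [0..2]={A,S}  "aaa"
  [1..3]={A,S}  "aaa"
  [2..4]={A,S}  "aaa"
  [0..3]={A,S}  "aaaa"
  [1..4]={A,S}  "aaaa"
  [0..4]={A,S}  "aaaaa"

S ∈ T[0,4] ⇒ YES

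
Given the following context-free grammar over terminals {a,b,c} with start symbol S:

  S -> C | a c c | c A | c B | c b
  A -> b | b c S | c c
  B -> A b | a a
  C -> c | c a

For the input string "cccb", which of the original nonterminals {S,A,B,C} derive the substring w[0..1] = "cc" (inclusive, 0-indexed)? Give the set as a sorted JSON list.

Convert to CNF:
  S -> T1 A | T1 B | T1 T0 | T1 T2 | T2 X4 | c
  A -> T0 X3 | T1 T1 | b
  B -> A T0 | T2 T2
  C -> T1 T2 | c
  T0 -> b
  T1 -> c
  T2 -> a
  X3 -> T1 S
  X4 -> T1 T1

CYK fill — only the sub-triangle for w[0..1]:
  cell(0,0) c: {C,S,T1}  orig:{C,S}
  cell(1,1) c: {C,S,T1}  orig:{C,S}
  cell(0,1) cc: {A,X3,X4}  orig:{A}

Original NTs in T[0,1] deriving "cc": ["A"]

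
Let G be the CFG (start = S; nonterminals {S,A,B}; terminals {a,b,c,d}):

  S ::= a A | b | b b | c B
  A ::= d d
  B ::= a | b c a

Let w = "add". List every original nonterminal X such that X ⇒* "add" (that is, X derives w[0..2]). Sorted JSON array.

CNF form of G:
  S -> T1 T1 | T2 B | T3 A | b
  A -> T0 T0
  B -> T1 X4 | a
  T0 -> d
  T1 -> b
  T2 -> c
  T3 -> a
  X4 -> T2 T3

CYK table (by increasing span), restricted to cells inside w[0..2]:
  [0..0]={B,T3}  "a"  orig:{B}
  [1..1]={T0}  "d"  orig:{}
  [2..2]={T0}  "d"  orig:{}
  [0..1]=∅  "ad"
  [1..2]={A}  "dd"
  [0..2]={S}  "add"

Original NTs in T[0,2] deriving "add": ["S"]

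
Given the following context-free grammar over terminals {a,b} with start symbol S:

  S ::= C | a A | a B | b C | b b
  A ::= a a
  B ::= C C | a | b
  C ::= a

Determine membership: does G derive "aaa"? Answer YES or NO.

Convert to CNF:
  S -> T0 A | T0 B | T1 C | T1 T1 | a
  A -> T0 T0
  B -> C C | a | b
  C -> a
  T0 -> a
  T1 -> b

CYK fill:
  T[0,0] 'a' = {B,C,S,T0}  orig:{B,C,S}
  T[1,1] 'a' = {B,C,S,T0}  orig:{B,C,S}
  T[2,2] 'a' = {B,C,S,T0}  orig:{B,C,S}
  T[0,1] 'aa' = {A,B,S}
  T[1,2] 'aa' = {A,B,S}
  T[0,2] 'aaa' = {S}

S ∈ T[0,2] ⇒ YES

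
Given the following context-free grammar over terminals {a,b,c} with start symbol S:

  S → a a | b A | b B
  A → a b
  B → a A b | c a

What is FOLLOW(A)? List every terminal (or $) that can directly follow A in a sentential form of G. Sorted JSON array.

FIRST iteration:
iter 1:
  A via A→a b: +{a}
  B via B→a A b: +{a}
  B via B→c a: +{c}
  S via S→a a: +{a}
  S via S→b A: +{b}
  FIRST(S)={a,b}  FIRST(A)={a}  FIRST(B)={a,c}
iter 2: done
  FIRST(S)={a,b}  FIRST(A)={a}  FIRST(B)={a,c}

FOLLOW sets:
seed FOLLOW(S) with $
[1]
  B→a A b: FOLLOW(A) ⊇ FIRST(b) = {b}; new: +{b}
  S→b A: FOLLOW(A) ⊇ FOLLOW(S) ⊇ {$}; new: +{$}
  S→b B: FOLLOW(B) ⊇ FOLLOW(S) ⊇ {$}; new: +{$}
  S: {$}  A: {$,b}  B: {$}
[2] done
  S: {$}  A: {$,b}  B: {$}

FOLLOW(A) = ["$", "b"]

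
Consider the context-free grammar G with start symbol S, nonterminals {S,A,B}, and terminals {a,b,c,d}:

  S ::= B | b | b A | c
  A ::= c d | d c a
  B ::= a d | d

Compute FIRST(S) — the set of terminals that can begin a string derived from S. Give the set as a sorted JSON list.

FIRST iteration:
[1]
  A via A→c d: +{c}
  A via A→d c a: +{d}
  B via B→a d: +{a}
  B via B→d: +{d}
  S via S→B: +{a,d}
  S via S→b: +{b}
  S via S→c: +{c}
  FIRST[S]={a,b,c,d}  FIRST[A]={c,d}  FIRST[B]={a,d}
[2] done
  FIRST[S]={a,b,c,d}  FIRST[A]={c,d}  FIRST[B]={a,d}

FIRST(S) = ["a", "b", "c", "d"]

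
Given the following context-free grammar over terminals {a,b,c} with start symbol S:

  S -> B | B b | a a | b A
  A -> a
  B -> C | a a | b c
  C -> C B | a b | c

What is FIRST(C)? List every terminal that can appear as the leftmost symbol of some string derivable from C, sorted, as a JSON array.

Compute FIRST by fixpoint:
iter 1:
  A via A→a: +{a}
  B via B→a a: +{a}
  B via B→b c: +{b}
  C via C→a b: +{a}
  C via C→c: +{c}
  S via S→B: +{a,b}
  FIRST(S)={a,b}  FIRST(A)={a}  FIRST(B)={a,b}  FIRST(C)={a,c}
iter 2:
  B via B→C: +{c}
  S via S→B: +{c}
  FIRST(S)={a,b,c}  FIRST(A)={a}  FIRST(B)={a,b,c}  FIRST(C)={a,c}
iter 3: — fixpoint
  FIRST(S)={a,b,c}  FIRST(A)={a}  FIRST(B)={a,b,c}  FIRST(C)={a,c}

FIRST(C) = ["a", "c"]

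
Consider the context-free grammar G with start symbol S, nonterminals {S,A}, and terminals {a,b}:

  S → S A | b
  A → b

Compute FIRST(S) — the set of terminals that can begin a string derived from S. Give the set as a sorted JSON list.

Compute FIRST by fixpoint:
round 1:
  A via A→b: +{b}
  S via S→b: +{b}
  S: {b}  A: {b}
round 2: done
  S: {b}  A: {b}

FIRST(S) = ["b"]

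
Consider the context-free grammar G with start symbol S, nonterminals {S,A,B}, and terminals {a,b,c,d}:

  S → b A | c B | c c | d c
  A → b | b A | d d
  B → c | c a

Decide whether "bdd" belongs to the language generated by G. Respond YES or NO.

CNF form of G:
  S -> T0 A | T1 T2 | T2 B | T2 T2
  A -> T0 A | T1 T1 | b
  B -> T2 T3 | c
  T0 -> b
  T1 -> d
  T2 -> c
  T3 -> a

CYK table (by increasing span):
  [0..0]={A,T0}  "b"  orig:{A}
  [1..1]={T1}  "d"  orig:{}
  [2..2]={T1}  "d"  orig:{}
  [0..1]=∅  "bd"
  [1..2]={A}  "dd"
  [0..2]={A,S}  "bdd"

S ∈ T[0,2] ⇒ YES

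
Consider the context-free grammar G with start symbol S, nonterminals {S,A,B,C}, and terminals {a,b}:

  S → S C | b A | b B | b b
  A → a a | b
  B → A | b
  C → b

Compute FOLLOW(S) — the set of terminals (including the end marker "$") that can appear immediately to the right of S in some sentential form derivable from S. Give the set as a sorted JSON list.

FIRST sets, iterate to fixpoint:
[1]
  A via A→a a: +{a}
  A via A→b: +{b}
  B via B→A: +{a,b}
  C via C→b: +{b}
  S via S→b A: +{b}
  FIRST(S)={b}  FIRST(A)={a,b}  FIRST(B)={a,b}  FIRST(C)={b}
[2] (stable)
  FIRST(S)={b}  FIRST(A)={a,b}  FIRST(B)={a,b}  FIRST(C)={b}

Compute FOLLOW by fixpoint:
initialize: $ ∈ FOLLOW(S)
pass 1:
  S→S C: FOLLOW(S) ⊇ FIRST(C) = {b}; new: +{b}
  S→S C: FOLLOW(C) ⊇ FOLLOW(S) ⊇ {$,b}; new: +{$,b}
  S→b A: FOLLOW(A) ⊇ FOLLOW(S) ⊇ {$,b}; new: +{$,b}
  S→b B: FOLLOW(B) ⊇ FOLLOW(S) ⊇ {$,b}; new: +{$,b}
  FOLLOW(S)={$,b}  FOLLOW(A)={$,b}  FOLLOW(B)={$,b}  FOLLOW(C)={$,b}
pass 2: done
  FOLLOW(S)={$,b}  FOLLOW(A)={$,b}  FOLLOW(B)={$,b}  FOLLOW(C)={$,b}

FOLLOW(S) = ["$", "b"]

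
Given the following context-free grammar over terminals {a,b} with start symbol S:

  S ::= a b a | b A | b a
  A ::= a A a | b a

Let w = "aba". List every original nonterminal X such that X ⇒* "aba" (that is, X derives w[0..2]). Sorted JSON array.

Convert to CNF:
  S -> T0 X3 | T1 A | T1 T0
  A -> T0 X2 | T1 T0
  T0 -> a
  T1 -> b
  X2 -> A T0
  X3 -> T1 T0

CYK fill (cells [i..j] with 0 ≤ i ≤ j ≤ 2 only):
  cell(0,0) a: {T0}  orig:{}
  cell(1,1) b: {T1}  orig:{}
  cell(2,2) a: {T0}  orig:{}
  cell(0,1) ab: ∅
  cell(1,2) ba: {A,S,X3}  orig:{A,S}
  cell(0,2) aba: {S}

Original NTs in T[0,2] deriving "aba": ["S"]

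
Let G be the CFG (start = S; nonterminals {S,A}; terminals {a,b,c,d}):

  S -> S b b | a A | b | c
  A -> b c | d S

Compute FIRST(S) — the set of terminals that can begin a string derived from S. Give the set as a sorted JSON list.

FIRST sets, iterate to fixpoint:
round 1:
  A via A→b c: +{b}
  A via A→d S: +{d}
  S via S→a A: +{a}
  S via S→b: +{b}
  S via S→c: +{c}
  FIRST[S]={a,b,c}  FIRST[A]={b,d}
round 2: done
  FIRST[S]={a,b,c}  FIRST[A]={b,d}

FIRST(S) = ["a", "b", "c"]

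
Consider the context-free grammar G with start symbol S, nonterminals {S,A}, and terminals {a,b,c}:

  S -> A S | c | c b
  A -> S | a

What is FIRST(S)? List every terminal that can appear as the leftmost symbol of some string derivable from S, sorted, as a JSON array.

FIRST sets, iterate to fixpoint:
[1]
  A via A→a: +{a}
  S via S→A S: +{a}
  S via S→c: +{c}
  FIRST(S)={a,c}  FIRST(A)={a}
[2]
  A via A→S: +{c}
  FIRST(S)={a,c}  FIRST(A)={a,c}
[3] (no change)
  FIRST(S)={a,c}  FIRST(A)={a,c}

FIRST(S) = ["a", "c"]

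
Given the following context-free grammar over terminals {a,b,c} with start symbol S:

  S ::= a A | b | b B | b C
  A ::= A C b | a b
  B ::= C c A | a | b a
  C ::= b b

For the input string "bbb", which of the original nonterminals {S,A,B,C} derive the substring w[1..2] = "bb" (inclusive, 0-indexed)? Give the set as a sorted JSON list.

Convert to CNF:
  S -> T0 B | T0 C | T1 A | b
  A -> A X3 | T1 T0
  B -> C X4 | T0 T1 | a
  C -> T0 T0
  T0 -> b
  T1 -> a
  T2 -> c
  X3 -> C T0
  X4 -> T2 A

Fill CYK table bottom-up (cells [i..j] with 1 ≤ i ≤ j ≤ 2 only):
  cell(1,1) b: {S,T0}  orig:{S}
  cell(2,2) b: {S,T0}  orig:{S}
  cell(1,2) bb: {C}

Original NTs in T[1,2] deriving "bb": ["C"]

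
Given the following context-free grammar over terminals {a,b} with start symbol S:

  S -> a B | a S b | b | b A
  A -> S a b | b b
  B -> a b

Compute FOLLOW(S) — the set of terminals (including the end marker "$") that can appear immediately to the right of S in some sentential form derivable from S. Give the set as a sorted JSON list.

FIRST iteration:
iter 1:
  A via A→b b: +{b}
  B via B→a b: +{a}
  S via S→a B: +{a}
  S via S→b: +{b}
  FIRST(S)={a,b}  FIRST(A)={b}  FIRST(B)={a}
iter 2:
  A via A→S a b: +{a}
  FIRST(S)={a,b}  FIRST(A)={a,b}  FIRST(B)={a}
iter 3: (no change)
  FIRST(S)={a,b}  FIRST(A)={a,b}  FIRST(B)={a}

FOLLOW iteration:
initialize: $ ∈ FOLLOW(S)
iter 1:
  A→S a b: FOLLOW(S) ⊇ FIRST(a) = {a}; new: +{a}
  S→a B: FOLLOW(B) ⊇ FOLLOW(S) ⊇ {$,a}; new: +{$,a}
  S→a S b: FOLLOW(S) ⊇ FIRST(b) = {b}; new: +{b}
  S→b A: FOLLOW(A) ⊇ FOLLOW(S) ⊇ {$,a,b}; new: +{$,a,b}
  FOLLOW(S)={$,a,b}  FOLLOW(A)={$,a,b}  FOLLOW(B)={$,a}
iter 2:
  S→a B: FOLLOW(B) ⊇ FOLLOW(S) ⊇ {$,a,b}; new: +{b}
  FOLLOW(S)={$,a,b}  FOLLOW(A)={$,a,b}  FOLLOW(B)={$,a,b}
iter 3: (stable)
  FOLLOW(S)={$,a,b}  FOLLOW(A)={$,a,b}  FOLLOW(B)={$,a,b}

FOLLOW(S) = ["$", "a", "b"]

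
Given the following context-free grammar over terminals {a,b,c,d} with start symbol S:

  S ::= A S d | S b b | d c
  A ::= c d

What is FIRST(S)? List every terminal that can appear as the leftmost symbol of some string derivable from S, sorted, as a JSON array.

FIRST iteration:
iter 1:
  A via A→c d: +{c}
  S via S→A S d: +{c}
  S via S→d c: +{d}
  FIRST(S)={c,d}  FIRST(A)={c}
iter 2: (stable)
  FIRST(S)={c,d}  FIRST(A)={c}

FIRST(S) = ["c", "d"]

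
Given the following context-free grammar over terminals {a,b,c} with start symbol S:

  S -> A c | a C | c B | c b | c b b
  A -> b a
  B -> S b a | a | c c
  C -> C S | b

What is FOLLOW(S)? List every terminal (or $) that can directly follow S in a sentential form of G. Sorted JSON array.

FIRST iteration:
[1]
  A via A→b a: +{b}
  B via B→a: +{a}
  B via B→c c: +{c}
  C via C→b: +{b}
  S via S→A c: +{b}
  S via S→a C: +{a}
  S via S→c B: +{c}
  FIRST(S)={a,b,c}  FIRST(A)={b}  FIRST(B)={a,c}  FIRST(C)={b}
[2]
  B via B→S b a: +{b}
  FIRST(S)={a,b,c}  FIRST(A)={b}  FIRST(B)={a,b,c}  FIRST(C)={b}
[3] done
  FIRST(S)={a,b,c}  FIRST(A)={b}  FIRST(B)={a,b,c}  FIRST(C)={b}

FOLLOW iteration:
initialize: $ ∈ FOLLOW(S)
[1]
  B→S b a: FOLLOW(S) ⊇ FIRST(b) = {b}; new: +{b}
  C→C S: FOLLOW(C) ⊇ FIRST(S) = {a,b,c}; new: +{a,b,c}
  C→C S: FOLLOW(S) ⊇ FOLLOW(C) ⊇ {a,b,c}; new: +{a,c}
  S→A c: FOLLOW(A) ⊇ FIRST(c) = {c}; new: +{c}
  S→a C: FOLLOW(C) ⊇ FOLLOW(S) ⊇ {$,a,b,c}; new: +{$}
  S→c B: FOLLOW(B) ⊇ FOLLOW(S) ⊇ {$,a,b,c}; new: +{$,a,b,c}
  FOLLOW(S)={$,a,b,c}  FOLLOW(A)={c}  FOLLOW(B)={$,a,b,c}  FOLLOW(C)={$,a,b,c}
[2] done
  FOLLOW(S)={$,a,b,c}  FOLLOW(A)={c}  FOLLOW(B)={$,a,b,c}  FOLLOW(C)={$,a,b,c}

FOLLOW(S) = ["$", "a", "b", "c"]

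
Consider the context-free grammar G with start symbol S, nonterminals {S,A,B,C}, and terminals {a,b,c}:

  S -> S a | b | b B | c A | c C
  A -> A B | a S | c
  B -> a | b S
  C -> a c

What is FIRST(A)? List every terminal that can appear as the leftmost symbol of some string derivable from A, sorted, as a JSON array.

FIRST sets, iterate to fixpoint:
iter 1:
  A via A→a S: +{a}
  A via A→c: +{c}
  B via B→a: +{a}
  B via B→b S: +{b}
  C via C→a c: +{a}
  S via S→b: +{b}
  S via S→c A: +{c}
  FIRST(S)={b,c}  FIRST(A)={a,c}  FIRST(B)={a,b}  FIRST(C)={a}
iter 2: done
  FIRST(S)={b,c}  FIRST(A)={a,c}  FIRST(B)={a,b}  FIRST(C)={a}

FIRST(A) = ["a", "c"]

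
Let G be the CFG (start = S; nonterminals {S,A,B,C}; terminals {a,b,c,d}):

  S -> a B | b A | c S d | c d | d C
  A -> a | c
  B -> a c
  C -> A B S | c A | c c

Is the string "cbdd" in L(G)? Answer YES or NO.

Convert to CNF:
  S -> T0 B | T1 T3 | T1 X5 | T2 A | T3 C
  A -> a | c
  B -> T0 T1
  C -> A X4 | T1 A | T1 T1
  T0 -> a
  T1 -> c
  T2 -> b
  T3 -> d
  X4 -> B S
  X5 -> S T3

Fill CYK table bottom-up:
  T[0,0] 'c' = {A,T1}  orig:{A}
  T[1,1] 'b' = {T2}  orig:{}
  T[2,2] 'd' = {T3}  orig:{}
  T[3,3] 'd' = {T3}  orig:{}
  T[0,1] 'cb' = ∅
  T[1,2] 'bd' = ∅
  T[2,3] 'dd' = ∅
  T[0,2] 'cbd' = ∅
  T[1,3] 'bdd' = ∅
  T[0,3] 'cbdd' = ∅

S ∉ T[0,3] ⇒ NO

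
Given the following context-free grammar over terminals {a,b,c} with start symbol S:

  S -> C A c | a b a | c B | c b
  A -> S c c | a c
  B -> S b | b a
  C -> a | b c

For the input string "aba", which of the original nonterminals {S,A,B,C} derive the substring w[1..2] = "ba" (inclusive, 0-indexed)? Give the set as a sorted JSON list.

Convert to CNF:
  S -> C X4 | T0 B | T0 T2 | T1 X5
  A -> S X3 | T1 T0
  B -> S T2 | T2 T1
  C -> T2 T0 | a
  T0 -> c
  T1 -> a
  T2 -> b
  X3 -> T0 T0
  X4 -> A T0
  X5 -> T2 T1

CYK table (by increasing span) (cells [i..j] with 1 ≤ i ≤ j ≤ 2 only):
  [1..1]={T2}  "b"  orig:{}
  [2..2]={C,T1}  "a"  orig:{C}
  [1..2]={B,X5}  "ba"  orig:{B}

Original NTs in T[1,2] deriving "ba": ["B"]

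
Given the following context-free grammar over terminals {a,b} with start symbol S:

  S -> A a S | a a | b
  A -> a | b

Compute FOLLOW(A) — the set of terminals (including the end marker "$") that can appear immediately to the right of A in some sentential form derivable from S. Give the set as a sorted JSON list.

FIRST iteration:
round 1:
  A via A→a: +{a}
  A via A→b: +{b}
  S via S→A a S: +{a,b}
  S: {a,b}  A: {a,b}
round 2: done
  S: {a,b}  A: {a,b}

Compute FOLLOW by fixpoint:
seed FOLLOW(S) with $
pass 1:
  S→A a S: FOLLOW(A) ⊇ FIRST(a) = {a}; new: +{a}
  S: {$}  A: {a}
pass 2: (stable)
  S: {$}  A: {a}

FOLLOW(A) = ["a"]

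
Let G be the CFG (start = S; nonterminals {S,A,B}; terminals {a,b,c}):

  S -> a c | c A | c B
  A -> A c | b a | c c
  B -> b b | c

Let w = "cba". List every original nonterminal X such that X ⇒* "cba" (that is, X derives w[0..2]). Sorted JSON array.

Convert to CNF:
  S -> T0 A | T0 B | T2 T0
  A -> A T0 | T0 T0 | T1 T2
  B -> T1 T1 | c
  T0 -> c
  T1 -> b
  T2 -> a

CYK fill — only the sub-triangle for w[0..2]:
  T[0,0] 'c' = {B,T0}  orig:{B}
  T[1,1] 'b' = {T1}  orig:{}
  T[2,2] 'a' = {T2}  orig:{}
  T[0,1] 'cb' = ∅
  T[1,2] 'ba' = {A}
  T[0,2] 'cba' = {S}

Original NTs in T[0,2] deriving "cba": ["S"]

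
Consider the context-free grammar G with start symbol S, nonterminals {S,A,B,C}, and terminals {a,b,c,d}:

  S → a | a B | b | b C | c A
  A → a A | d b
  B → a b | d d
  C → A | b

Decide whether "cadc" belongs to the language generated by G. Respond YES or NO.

CNF form of G:
  S -> T0 B | T2 C | T3 A | a | b
  A -> T0 A | T1 T2
  B -> T0 T2 | T1 T1
  C -> T0 A | T1 T2 | b
  T0 -> a
  T1 -> d
  T2 -> b
  T3 -> c

Fill CYK table bottom-up:
  T[0,0] 'c' = {T3}  orig:{}
  T[1,1] 'a' = {S,T0}  orig:{S}
  T[2,2] 'd' = {T1}  orig:{}
  T[3,3] 'c' = {T3}  orig:{}
  T[0,1] 'ca' = ∅
  T[1,2] 'ad' = ∅
  T[2,3] 'dc' = ∅
  T[0,2] 'cad' = ∅
  T[1,3] 'adc' = ∅
  T[0,3] 'cadc' = ∅

S ∉ T[0,3] ⇒ NO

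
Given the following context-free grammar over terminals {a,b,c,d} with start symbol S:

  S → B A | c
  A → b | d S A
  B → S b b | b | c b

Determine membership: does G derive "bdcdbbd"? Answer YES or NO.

CNF form of G:
  S -> B A | c
  A -> T0 X3 | b
  B -> S X4 | T2 T1 | b
  T0 -> d
  T1 -> b
  T2 -> c
  X3 -> S A
  X4 -> T1 T1

CYK fill:
  cell(0,0) b: {A,B,T1}  orig:{A,B}
  cell(1,1) d: {T0}  orig:{}
  cell(2,2) c: {S,T2}  orig:{S}
  cell(3,3) d: {T0}  orig:{}
  cell(4,4) b: {A,B,T1}  orig:{A,B}
  cell(5,5) b: {A,B,T1}  orig:{A,B}
  cell(6,6) d: {T0}  orig:{}
  cell(0,1) bd: ∅
  cell(1,2) dc: ∅
  cell(2,3) cd: ∅
  cell(3,4) db: ∅
  cell(4,5) bb: {S,X4}  orig:{S}
  cell(5,6) bd: ∅
  cell(0,2) bdc: ∅
  cell(1,3) dcd: ∅
  cell(2,4) cdb: ∅
  cell(3,5) dbb: ∅
  cell(4,6) bbd: ∅
  cell(0,3) bdcd: ∅
  cell(1,4) dcdb: ∅
  cell(2,5) cdbb: ∅
  cell(3,6) dbbd: ∅
  cell(0,4) bdcdb: ∅
  cell(1,5) dcdbb: ∅
  cell(2,6) cdbbd: ∅
  cell(0,5) bdcdbb: ∅
  cell(1,6) dcdbbd: ∅
  cell(0,6) bdcdbbd: ∅

S ∉ T[0,6] ⇒ NO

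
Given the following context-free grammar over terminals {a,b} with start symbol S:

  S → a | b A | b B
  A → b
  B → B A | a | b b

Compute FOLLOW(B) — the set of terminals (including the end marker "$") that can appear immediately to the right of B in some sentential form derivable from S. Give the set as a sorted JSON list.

Compute FIRST by fixpoint:
[1]
  A via A→b: +{b}
  B via B→a: +{a}
  B via B→b b: +{b}
  S via S→a: +{a}
  S via S→b A: +{b}
  FIRST[S]={a,b}  FIRST[A]={b}  FIRST[B]={a,b}
[2] — fixpoint
  FIRST[S]={a,b}  FIRST[A]={b}  FIRST[B]={a,b}

Compute FOLLOW by fixpoint:
FOLLOW(S) := {$}
[1]
  B→B A: FOLLOW(B) ⊇ FIRST(A) = {b}; new: +{b}
  B→B A: FOLLOW(A) ⊇ FOLLOW(B) ⊇ {b}; new: +{b}
  S→b A: FOLLOW(A) ⊇ FOLLOW(S) ⊇ {$}; new: +{$}
  S→b B: FOLLOW(B) ⊇ FOLLOW(S) ⊇ {$}; new: +{$}
  FOLLOW(S)={$}  FOLLOW(A)={$,b}  FOLLOW(B)={$,b}
[2] done
  FOLLOW(S)={$}  FOLLOW(A)={$,b}  FOLLOW(B)={$,b}

FOLLOW(B) = ["$", "b"]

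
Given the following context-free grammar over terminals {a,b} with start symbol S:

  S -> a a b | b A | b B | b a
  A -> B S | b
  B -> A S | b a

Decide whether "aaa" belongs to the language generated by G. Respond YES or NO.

Convert to CNF:
  S -> T0 A | T0 B | T0 T1 | T1 X2
  A -> B S | b
  B -> A S | T0 T1
  T0 -> b
  T1 -> a
  X2 -> T1 T0

CYK table (by increasing span):
  T[0,0] 'a' = {T1}  orig:{}
  T[1,1] 'a' = {T1}  orig:{}
  T[2,2] 'a' = {T1}  orig:{}
  T[0,1] 'aa' = ∅
  T[1,2] 'aa' = ∅
  T[0,2] 'aaa' = ∅

S ∉ T[0,2] ⇒ NO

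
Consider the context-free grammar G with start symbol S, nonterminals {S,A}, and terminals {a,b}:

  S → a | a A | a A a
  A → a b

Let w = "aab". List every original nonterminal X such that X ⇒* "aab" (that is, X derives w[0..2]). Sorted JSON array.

Convert to CNF:
  S -> T0 A | T0 X2 | a
  A -> T0 T1
  T0 -> a
  T1 -> b
  X2 -> A T0

Fill CYK table bottom-up — only the sub-triangle for w[0..2]:
  cell(0,0) a: {S,T0}  orig:{S}
  cell(1,1) a: {S,T0}  orig:{S}
  cell(2,2) b: {T1}  orig:{}
  cell(0,1) aa: ∅
  cell(1,2) ab: {A}
  cell(0,2) aab: {S}

Original NTs in T[0,2] deriving "aab": ["S"]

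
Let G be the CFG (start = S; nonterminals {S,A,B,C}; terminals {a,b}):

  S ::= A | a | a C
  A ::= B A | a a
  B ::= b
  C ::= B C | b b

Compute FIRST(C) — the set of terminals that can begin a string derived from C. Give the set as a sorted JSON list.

FIRST sets, iterate to fixpoint:
[1]
  A via A→a a: +{a}
  B via B→b: +{b}
  C via C→B C: +{b}
  S via S→A: +{a}
  FIRST(S)={a}  FIRST(A)={a}  FIRST(B)={b}  FIRST(C)={b}
[2]
  A via A→B A: +{b}
  S via S→A: +{b}
  FIRST(S)={a,b}  FIRST(A)={a,b}  FIRST(B)={b}  FIRST(C)={b}
[3] (stable)
  FIRST(S)={a,b}  FIRST(A)={a,b}  FIRST(B)={b}  FIRST(C)={b}

FIRST(C) = ["b"]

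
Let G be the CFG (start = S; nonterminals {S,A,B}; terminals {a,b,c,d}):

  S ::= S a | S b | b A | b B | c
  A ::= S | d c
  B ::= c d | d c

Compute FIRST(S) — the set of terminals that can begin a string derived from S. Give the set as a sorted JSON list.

Compute FIRST by fixpoint:
iter 1:
  A via A→d c: +{d}
  B via B→c d: +{c}
  B via B→d c: +{d}
  S via S→b A: +{b}
  S via S→c: +{c}
  S: {b,c}  A: {d}  B: {c,d}
iter 2:
  A via A→S: +{b,c}
  S: {b,c}  A: {b,c,d}  B: {c,d}
iter 3: — fixpoint
  S: {b,c}  A: {b,c,d}  B: {c,d}

FIRST(S) = ["b", "c"]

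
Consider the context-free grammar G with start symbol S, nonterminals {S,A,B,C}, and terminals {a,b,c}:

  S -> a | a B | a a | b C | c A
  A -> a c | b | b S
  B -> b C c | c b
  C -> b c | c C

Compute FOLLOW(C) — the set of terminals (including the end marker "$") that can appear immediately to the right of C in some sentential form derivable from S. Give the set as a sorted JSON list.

Compute FIRST by fixpoint:
iter 1:
  A via A→a c: +{a}
  A via A→b: +{b}
  B via B→b C c: +{b}
  B via B→c b: +{c}
  C via C→b c: +{b}
  C via C→c C: +{c}
  S via S→a: +{a}
  S via S→b C: +{b}
  S via S→c A: +{c}
  S: {a,b,c}  A: {a,b}  B: {b,c}  C: {b,c}
iter 2: (stable)
  S: {a,b,c}  A: {a,b}  B: {b,c}  C: {b,c}

FOLLOW iteration:
initialize: $ ∈ FOLLOW(S)
pass 1:
  B→b C c: FOLLOW(C) ⊇ FIRST(c) = {c}; new: +{c}
  S→a B: FOLLOW(B) ⊇ FOLLOW(S) ⊇ {$}; new: +{$}
  S→b C: FOLLOW(C) ⊇ FOLLOW(S) ⊇ {$}; new: +{$}
  S→c A: FOLLOW(A) ⊇ FOLLOW(S) ⊇ {$}; new: +{$}
  FOLLOW[S]={$}  FOLLOW[A]={$}  FOLLOW[B]={$}  FOLLOW[C]={$,c}
pass 2: done
  FOLLOW[S]={$}  FOLLOW[A]={$}  FOLLOW[B]={$}  FOLLOW[C]={$,c}

FOLLOW(C) = ["$", "c"]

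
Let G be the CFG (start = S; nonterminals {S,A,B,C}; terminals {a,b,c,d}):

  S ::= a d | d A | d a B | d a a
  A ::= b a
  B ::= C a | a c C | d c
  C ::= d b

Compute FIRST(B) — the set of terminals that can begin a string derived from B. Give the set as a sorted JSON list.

Compute FIRST by fixpoint:
round 1:
  A via A→b a: +{b}
  B via B→a c C: +{a}
  B via B→d c: +{d}
  C via C→d b: +{d}
  S via S→a d: +{a}
  S via S→d A: +{d}
  S: {a,d}  A: {b}  B: {a,d}  C: {d}
round 2: — fixpoint
  S: {a,d}  A: {b}  B: {a,d}  C: {d}

FIRST(B) = ["a", "d"]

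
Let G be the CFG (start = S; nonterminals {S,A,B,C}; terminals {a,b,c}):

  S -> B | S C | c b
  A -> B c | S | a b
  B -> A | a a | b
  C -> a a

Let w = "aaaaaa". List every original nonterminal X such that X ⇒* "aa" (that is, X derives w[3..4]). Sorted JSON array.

Convert to CNF:
  S -> B T0 | S C | T0 T2 | T1 T1 | T1 T2 | b
  A -> B T0 | S C | T0 T2 | T1 T1 | T1 T2 | b
  B -> B T0 | S C | T0 T2 | T1 T1 | T1 T2 | b
  C -> T1 T1
  T0 -> c
  T1 -> a
  T2 -> b

Fill CYK table bottom-up (cells [i..j] with 3 ≤ i ≤ j ≤ 4 only):
  [3..3]={T1}  "a"  orig:{}
  [4..4]={T1}  "a"  orig:{}
  [3..4]={A,B,C,S}  "aa"

Original NTs in T[3,4] deriving "aa": ["A", "B", "C", "S"]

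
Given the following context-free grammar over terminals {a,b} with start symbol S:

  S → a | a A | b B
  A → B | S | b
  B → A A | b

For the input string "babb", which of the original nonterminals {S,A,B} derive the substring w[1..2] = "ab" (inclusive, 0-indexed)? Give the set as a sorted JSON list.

CNF form of G:
  S -> T0 A | T1 B | a
  A -> A A | T0 A | T1 B | a | b
  B -> A A | b
  T0 -> a
  T1 -> b

CYK table (by increasing span), restricted to cells inside w[1..2]:
  T[1,1] 'a' = {A,S,T0}  orig:{A,S}
  T[2,2] 'b' = {A,B,T1}  orig:{A,B}
  T[1,2] 'ab' = {A,B,S}

Original NTs in T[1,2] deriving "ab": ["A", "B", "S"]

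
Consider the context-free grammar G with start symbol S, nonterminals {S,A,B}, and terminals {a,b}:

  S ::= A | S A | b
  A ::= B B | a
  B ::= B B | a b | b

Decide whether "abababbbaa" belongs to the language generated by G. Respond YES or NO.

CNF form of G:
  S -> B B | S A | a | b
  A -> B B | a
  B -> B B | T0 T1 | b
  T0 -> a
  T1 -> b

Fill CYK table bottom-up:
  T[0,0] 'a' = {A,S,T0}  orig:{A,S}
  T[1,1] 'b' = {B,S,T1}  orig:{B,S}
  T[2,2] 'a' = {A,S,T0}  orig:{A,S}
  T[3,3] 'b' = {B,S,T1}  orig:{B,S}
  T[4,4] 'a' = {A,S,T0}  orig:{A,S}
  T[5,5] 'b' = {B,S,T1}  orig:{B,S}
  T[6,6] 'b' = {B,S,T1}  orig:{B,S}
  T[7,7] 'b' = {B,S,T1}  orig:{B,S}
  T[8,8] 'a' = {A,S,T0}  orig:{A,S}
  T[9,9] 'a' = {A,S,T0}  orig:{A,S}
  T[0,1] 'ab' = {B}
  T[1,2] 'ba' = {S}
  T[2,3] 'ab' = {B}
  T[3,4] 'ba' = {S}
  T[4,5] 'ab' = {B}
  T[5,6] 'bb' = {A,B,S}
  T[6,7] 'bb' = {A,B,S}
  T[7,8] 'ba' = {S}
  T[8,9] 'aa' = {S}
  T[0,2] 'aba' = ∅
  T[1,3] 'bab' = {A,B,S}
  T[2,4] 'aba' = ∅
  T[3,5] 'bab' = {A,B,S}
  T[4,6] 'abb' = {A,B,S}
  T[5,7] 'bbb' = {A,B,S}
  T[6,8] 'bba' = {S}
  T[7,9] 'baa' = {S}
  T[0,3] 'abab' = {A,B,S}
  T[1,4] 'baba' = {S}
  T[2,5] 'abab' = {A,B,S}
  T[3,6] 'babb' = {A,B,S}
  T[4,7] 'abbb' = {A,B,S}
  T[5,8] 'bbba' = {S}
  T[6,9] 'bbaa' = {S}
  T[0,4] 'ababa' = {S}
  T[1,5] 'babab' = {A,B,S}
  T[2,6] 'ababb' = {A,B,S}
  T[3,7] 'babbb' = {A,B,S}
  T[4,8] 'abbba' = {S}
  T[5,9] 'bbbaa' = {S}
  T[0,5] 'ababab' = {A,B,S}
  T[1,6] 'bababb' = {A,B,S}
  T[2,7] 'ababbb' = {A,B,S}
  T[3,8] 'babbba' = {S}
  T[4,9] 'abbbaa' = {S}
  T[0,6] 'abababb' = {A,B,S}
  T[1,7] 'bababbb' = {A,B,S}
  T[2,8] 'ababbba' = {S}
  T[3,9] 'babbbaa' = {S}
  T[0,7] 'abababbb' = {A,B,S}
  T[1,8] 'bababbba' = {S}
  T[2,9] 'ababbbaa' = {S}
  T[0,8] 'abababbba' = {S}
  T[1,9] 'bababbbaa' = {S}
  T[0,9] 'abababbbaa' = {S}

S ∈ T[0,9] ⇒ YES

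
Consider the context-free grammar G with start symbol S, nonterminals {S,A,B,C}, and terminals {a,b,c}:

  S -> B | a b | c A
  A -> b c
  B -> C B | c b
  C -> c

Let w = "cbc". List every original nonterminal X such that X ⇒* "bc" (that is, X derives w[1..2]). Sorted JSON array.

CNF form of G:
  S -> C B | T1 A | T1 T0 | T2 T0
  A -> T0 T1
  B -> C B | T1 T0
  C -> c
  T0 -> b
  T1 -> c
  T2 -> a

Fill CYK table bottom-up — only the sub-triangle for w[1..2]:
  T[1,1] 'b' = {T0}  orig:{}
  T[2,2] 'c' = {C,T1}  orig:{C}
  T[1,2] 'bc' = {A}

Original NTs in T[1,2] deriving "bc": ["A"]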